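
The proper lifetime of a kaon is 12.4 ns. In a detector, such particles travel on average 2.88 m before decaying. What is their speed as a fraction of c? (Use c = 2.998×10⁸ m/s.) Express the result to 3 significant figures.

0.612c

Let x = d/(cτ) = 2.880 m / (2.998×10⁸ m/s × 1.240×10^-8 s) = 0.77471. Since d = βγcτ, x = βγ = β/√(1−β²).
Solving: β² = x²/(1+x²) = 0.600176/1.600176 = 0.375069, so β = 0.612.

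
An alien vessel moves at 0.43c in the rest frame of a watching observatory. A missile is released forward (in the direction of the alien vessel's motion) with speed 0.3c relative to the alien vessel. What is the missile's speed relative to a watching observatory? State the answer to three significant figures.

0.647c

Relativistic velocity addition: u = (u' + v)/(1 + u'v/c²), with u' = 0.3c and v = 0.43c.
Numerator: 0.3 + 0.43 = 0.73. Denominator: 1 + (0.3)(0.43) = 1.129.
u = 0.73/1.129 = 0.64659, so the speed is 0.647c.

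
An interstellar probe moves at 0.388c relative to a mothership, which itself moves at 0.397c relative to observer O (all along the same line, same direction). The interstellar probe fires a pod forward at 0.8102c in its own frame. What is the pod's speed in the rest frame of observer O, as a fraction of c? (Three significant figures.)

0.961c

Apply u = (u'+v)/(1+u'v) twice. Pod in the mothership frame: (0.8102+0.388)/(1+0.8102·0.388) = 1.1982/1.3143576 = 0.91162c.
That velocity, transformed to the rest frame of observer O: (0.91162+0.397)/(1+0.91162·0.397) = 1.30862/1.36191314 = 0.96087c.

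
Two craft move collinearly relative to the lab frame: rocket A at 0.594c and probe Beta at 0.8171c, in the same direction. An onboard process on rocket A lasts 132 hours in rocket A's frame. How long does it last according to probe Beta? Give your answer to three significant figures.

146 hours

The velocity of rocket A relative to probe Beta is (0.594 − 0.8171)c / (1 − 0.594×0.8171) = −0.4335c; relative speed 0.4335c.
γ for this relative speed: γ = 1/√(1 − 0.187922) = 1.1097.
The clock on rocket A records proper time, so probe Beta measures Δt = γΔτ = 1.1097 × 132 = 146 hours.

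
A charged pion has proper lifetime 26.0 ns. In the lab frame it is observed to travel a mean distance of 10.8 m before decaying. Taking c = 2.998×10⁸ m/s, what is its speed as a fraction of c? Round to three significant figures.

0.811c

Lab distance = (lab lifetime)·v = γτ·βc, so βγ = d/(cτ) = 10.80/(2.998×10⁸ × 2.600×10^-8) = 1.3855.
With βγ = 1.3855: γ² = 1 + (βγ)² = 2.91961, and β = (βγ)/γ = 1.3855/1.70869 = 0.811.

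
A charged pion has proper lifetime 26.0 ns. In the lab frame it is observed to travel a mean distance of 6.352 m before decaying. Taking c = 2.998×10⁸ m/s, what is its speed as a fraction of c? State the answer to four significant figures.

Lab distance = (lab lifetime)·v = γτ·βc, so βγ = d/(cτ) = 6.352/(2.998×10⁸ × 2.600×10^-8) = 0.8149.
With βγ = 0.8149: γ² = 1 + (βγ)² = 1.664062, and β = (βγ)/γ = 0.8149/1.28999 = 0.6317.

0.6317c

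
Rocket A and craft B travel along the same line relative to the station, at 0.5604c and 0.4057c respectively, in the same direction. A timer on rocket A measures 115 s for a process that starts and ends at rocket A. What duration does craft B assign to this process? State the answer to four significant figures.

117.4 s

Speed of rocket A in craft B's frame: u = (v_A − v_B)/(1 − v_A v_B/c²) = (0.5604 − 0.4057)/(1 − 0.5604×0.4057) = 0.1547/0.77264572 = 0.20022; |u| = 0.20022c.
At |u| = 0.20022c, γ = (1 − 0.040088)^(−1/2) = 1.0207.
Rocket A's interval is proper; time dilation gives Δt_B = γΔτ = 1.0207 × 115 s = 117.4 s.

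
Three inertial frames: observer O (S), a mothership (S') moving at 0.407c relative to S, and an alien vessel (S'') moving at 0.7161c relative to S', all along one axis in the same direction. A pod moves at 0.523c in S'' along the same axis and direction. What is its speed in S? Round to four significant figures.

Compose velocities in two stages. Stage 1 (into S'): u₁ = (0.523+0.7161)/(1+0.523×0.7161) = 0.90148.
Stage 2 (into S): u = (0.90148+0.407)/(1+0.90148×0.407) = 0.95726, so the speed is 0.9573c.

0.9573c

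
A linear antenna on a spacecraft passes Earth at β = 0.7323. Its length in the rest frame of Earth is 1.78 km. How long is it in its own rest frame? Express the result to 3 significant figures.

2.61 km

Lorentz factor: γ = (1 − 0.53626329)^(−1/2) = 1.4685.
Proper length: L₀ = γ·L = 1.4685 × 1.78 = 2.61 km.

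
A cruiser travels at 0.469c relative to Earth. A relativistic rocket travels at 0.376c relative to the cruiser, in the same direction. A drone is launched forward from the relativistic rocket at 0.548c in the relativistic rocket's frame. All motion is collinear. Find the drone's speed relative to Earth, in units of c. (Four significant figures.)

0.9086c

Compose velocities in two stages. Stage 1 (into S'): u₁ = (0.548+0.376)/(1+0.548×0.376) = 0.76614.
Stage 2 (into S): u = (0.76614+0.469)/(1+0.76614×0.469) = 0.90865, so the speed is 0.9086c.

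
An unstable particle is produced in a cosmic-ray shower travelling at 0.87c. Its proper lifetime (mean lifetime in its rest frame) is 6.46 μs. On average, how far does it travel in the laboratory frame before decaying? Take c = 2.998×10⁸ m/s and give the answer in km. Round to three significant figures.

γ = 1/√(1 − β²) = 1/√(1 − 0.7569) = 1/√0.2431 = 1/0.493052 = 2.0282.
Lab-frame lifetime: Δt = γτ = 2.0282 × 6.46 μs = 13.102 μs.
Distance: d = vΔt = 0.87 × 2.998×10⁸ m/s × 1.3102×10^-5 s = 3420 m = 3.42 km.

3.42 km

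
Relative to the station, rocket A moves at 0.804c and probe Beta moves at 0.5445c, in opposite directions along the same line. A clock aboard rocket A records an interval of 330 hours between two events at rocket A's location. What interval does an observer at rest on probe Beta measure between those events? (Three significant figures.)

951 hours

The velocity of rocket A relative to probe Beta is (0.804 + 0.5445)c / (1 + 0.804×0.5445) = 0.93791c; relative speed 0.93791c.
γ for this relative speed: γ = 1/√(1 − 0.879675) = 2.8829.
The clock on rocket A records proper time, so probe Beta measures Δt = γΔτ = 2.8829 × 330 = 951 hours.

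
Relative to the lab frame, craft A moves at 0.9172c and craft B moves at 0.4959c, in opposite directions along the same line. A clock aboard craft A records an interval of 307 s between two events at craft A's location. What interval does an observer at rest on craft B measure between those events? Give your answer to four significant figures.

Speed of craft A in craft B's frame: u = (v_A + v_B)/(1 + v_A v_B/c²) = (0.9172 + 0.4959)/(1 + 0.9172×0.4959) = 1.4131/1.45483948 = 0.97131; |u| = 0.97131c.
γ for this relative speed: γ = 1/√(1 − 0.943443) = 4.2049.
The clock on craft A records proper time, so craft B measures Δt = γΔτ = 4.2049 × 307 = 1291 s.

1291 s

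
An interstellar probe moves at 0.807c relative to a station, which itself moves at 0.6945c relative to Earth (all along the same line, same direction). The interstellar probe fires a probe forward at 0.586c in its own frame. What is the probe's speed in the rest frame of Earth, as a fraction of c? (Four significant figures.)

Apply u = (u'+v)/(1+u'v) twice. Probe in the station frame: (0.586+0.807)/(1+0.586·0.807) = 1.393/1.472902 = 0.94575c.
That velocity, transformed to the rest frame of Earth: (0.94575+0.6945)/(1+0.94575·0.6945) = 1.64025/1.656823375 = 0.99c.

0.9900c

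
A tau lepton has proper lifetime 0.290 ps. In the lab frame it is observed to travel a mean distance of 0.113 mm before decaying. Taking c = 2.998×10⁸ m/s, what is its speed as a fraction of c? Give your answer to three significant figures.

0.793c

Let x = d/(cτ) = 1.130×10^-4 m / (2.998×10⁸ m/s × 2.900×10^-13 s) = 1.2997. Since d = βγcτ, x = βγ = β/√(1−β²).
Solving: β² = x²/(1+x²) = 1.68922/2.68922 = 0.628145, so β = 0.793.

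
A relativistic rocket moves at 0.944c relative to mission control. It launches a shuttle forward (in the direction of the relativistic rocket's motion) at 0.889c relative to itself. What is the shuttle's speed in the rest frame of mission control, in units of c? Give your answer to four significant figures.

In units of c, u = (u' + v)/(1 + u'v) with u' = 0.889 and v = 0.944.
Numerator: 0.889 + 0.944 = 1.833. Denominator: 1 + (0.889)(0.944) = 1.839216.
u = 1.833/1.839216 = 0.99662, so the speed is 0.9966c.

0.9966c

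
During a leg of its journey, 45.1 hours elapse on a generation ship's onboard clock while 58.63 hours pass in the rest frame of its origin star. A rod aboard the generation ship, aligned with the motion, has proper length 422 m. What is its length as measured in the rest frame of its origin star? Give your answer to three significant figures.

From Δt = γΔτ: γ = 58.63/45.1 = 1.3.
The rod contracts by the same γ: 422 m / 1.3 = 325 m.

325 m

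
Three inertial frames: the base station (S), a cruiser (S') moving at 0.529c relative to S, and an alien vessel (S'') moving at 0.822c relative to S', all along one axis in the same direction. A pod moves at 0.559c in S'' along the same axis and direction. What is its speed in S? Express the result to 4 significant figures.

First combine the pod and alien vessel (S''→S'): u₁ = (0.559 + 0.822)/(1 + 0.559×0.822) = 1.381/1.459498 = 0.94622.
Then combine with the cruiser (S'→S): u = (0.94622 + 0.529)/(1 + 0.94622×0.529) = 1.47522/1.50055038 = 0.98312.

0.9831c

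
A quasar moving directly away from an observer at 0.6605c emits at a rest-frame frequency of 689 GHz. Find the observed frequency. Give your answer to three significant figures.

312 GHz

Relativistic Doppler (source moving away): f_obs = f_src · √((1−β)/(1+β)).
With β = 0.6605: factor = √(0.3395/1.6605) = 0.45217.
f_obs = 689 × 0.45217 = 312 GHz.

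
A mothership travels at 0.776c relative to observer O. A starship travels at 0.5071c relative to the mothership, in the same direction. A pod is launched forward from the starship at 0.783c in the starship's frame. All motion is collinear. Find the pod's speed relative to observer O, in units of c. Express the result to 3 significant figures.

0.990c

First combine the pod and starship (S''→S'): u₁ = (0.783 + 0.5071)/(1 + 0.783×0.5071) = 1.2901/1.3970593 = 0.92344.
Then combine with the mothership (S'→S): u = (0.92344 + 0.776)/(1 + 0.92344×0.776) = 1.69944/1.71658944 = 0.99001.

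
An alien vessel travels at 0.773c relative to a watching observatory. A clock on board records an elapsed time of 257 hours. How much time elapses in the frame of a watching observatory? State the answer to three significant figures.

405 hours

β² = 0.597529, so γ = 1/√0.402471 = 1.5763.
The onboard clock measures proper time, so the interval in the rest frame of a watching observatory is dilated: Δt = γ·Δτ = 1.5763 × 257 hours = 405 hours.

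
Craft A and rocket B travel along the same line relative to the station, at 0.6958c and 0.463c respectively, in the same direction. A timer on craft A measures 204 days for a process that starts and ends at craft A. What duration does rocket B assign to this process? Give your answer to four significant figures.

Transform craft A's velocity into rocket B's frame: (0.6958 − 0.463)/(1 − 0.6958·0.463) = 0.2328/0.6778446, so the relative speed is 0.34344c.
At |u| = 0.34344c, γ = (1 − 0.117951)^(−1/2) = 1.0648.
Craft A's interval is proper; time dilation gives Δt_B = γΔτ = 1.0648 × 204 days = 217.2 days.

217.2 days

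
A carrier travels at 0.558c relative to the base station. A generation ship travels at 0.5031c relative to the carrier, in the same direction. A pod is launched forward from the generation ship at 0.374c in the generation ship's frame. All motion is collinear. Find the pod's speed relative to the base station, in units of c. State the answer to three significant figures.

0.918c

Compose velocities in two stages. Stage 1 (into S'): u₁ = (0.374+0.5031)/(1+0.374×0.5031) = 0.7382.
Stage 2 (into S): u = (0.7382+0.558)/(1+0.7382×0.558) = 0.91804, so the speed is 0.918c.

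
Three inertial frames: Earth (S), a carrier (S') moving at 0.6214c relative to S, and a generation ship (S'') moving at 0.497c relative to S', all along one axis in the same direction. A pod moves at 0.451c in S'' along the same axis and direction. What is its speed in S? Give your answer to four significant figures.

0.9423c

Compose velocities in two stages. Stage 1 (into S'): u₁ = (0.451+0.497)/(1+0.451×0.497) = 0.77442.
Stage 2 (into S): u = (0.77442+0.6214)/(1+0.77442×0.6214) = 0.94234, so the speed is 0.9423c.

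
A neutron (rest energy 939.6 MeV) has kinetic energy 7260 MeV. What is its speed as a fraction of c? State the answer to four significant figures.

γ = 1 + K/(mc²) = 1 + 7260/939.6 = 8.7267.
β = √(1 − 1/γ²) = √(1 − 0.0131311) = √0.9868689 = 0.9934.

0.9934c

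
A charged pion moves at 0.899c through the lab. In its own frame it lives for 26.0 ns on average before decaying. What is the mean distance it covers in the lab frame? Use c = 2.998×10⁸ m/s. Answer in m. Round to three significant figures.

16.0 m

With β = 0.899, γ = 1/√(1 − 0.899²) = 1/√0.191799 = 2.2834.
Lab-frame lifetime: Δt = γτ = 2.2834 × 26.0 ns = 59.368 ns.
Distance: d = vΔt = 0.899 × 2.998×10⁸ m/s × 5.9368×10^-8 s = 16.0 m.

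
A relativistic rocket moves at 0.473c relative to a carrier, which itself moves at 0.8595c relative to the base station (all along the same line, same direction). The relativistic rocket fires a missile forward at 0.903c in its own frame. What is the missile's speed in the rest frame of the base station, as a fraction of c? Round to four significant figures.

0.9972c

Compose velocities in two stages. Stage 1 (into S'): u₁ = (0.903+0.473)/(1+0.903×0.473) = 0.96418.
Stage 2 (into S): u = (0.96418+0.8595)/(1+0.96418×0.8595) = 0.99725, so the speed is 0.9972c.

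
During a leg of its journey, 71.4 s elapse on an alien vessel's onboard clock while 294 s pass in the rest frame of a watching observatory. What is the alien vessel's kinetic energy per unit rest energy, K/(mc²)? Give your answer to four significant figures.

3.118

γ = Δt/Δτ = 294/71.4 = 4.11765.
Since K = (γ−1)mc², K/(mc²) = 4.11765 − 1 = 3.118.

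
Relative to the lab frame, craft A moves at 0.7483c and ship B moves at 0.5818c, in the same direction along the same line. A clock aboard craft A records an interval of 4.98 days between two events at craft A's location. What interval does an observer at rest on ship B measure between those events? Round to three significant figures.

Speed of craft A in ship B's frame: u = (v_A − v_B)/(1 − v_A v_B/c²) = (0.7483 − 0.5818)/(1 − 0.7483×0.5818) = 0.1665/0.56463906 = 0.29488; |u| = 0.29488c.
At |u| = 0.29488c, γ = (1 − 0.0869542)^(−1/2) = 1.0465.
Craft A's interval is proper; time dilation gives Δt_B = γΔτ = 1.0465 × 4.98 days = 5.21 days.

5.21 days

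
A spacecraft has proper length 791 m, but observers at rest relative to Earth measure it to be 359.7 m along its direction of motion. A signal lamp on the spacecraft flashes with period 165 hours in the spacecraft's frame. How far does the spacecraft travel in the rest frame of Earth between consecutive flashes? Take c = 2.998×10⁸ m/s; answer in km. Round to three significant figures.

3.49×10^11 km

γ = L₀/L = 791/359.7 = 2.19905.
β = √(1 − 1/γ²) = 0.89062. Lab-frame period = γτ = 2.19905×165 hours = 362.84 hours. Distance = βc × γτ = 0.89062 × 2.998×10⁸ m/s × 1306224 s = 3.4877×10^14 m = 3.49×10^11 km.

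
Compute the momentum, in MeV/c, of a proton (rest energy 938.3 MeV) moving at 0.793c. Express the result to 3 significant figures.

β² = 0.628849, so γ = 1/√0.371151 = 1.6414.
Momentum: p = γβ·mc = 1.6414 × 0.793 × 938.3 MeV/c = 1220 MeV/c.

1220 MeV/c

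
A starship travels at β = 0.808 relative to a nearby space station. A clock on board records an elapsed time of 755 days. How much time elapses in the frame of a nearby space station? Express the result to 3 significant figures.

1280 days

γ = 1/√(1 − β²) = 1/√(1 − 0.652864) = 1/√0.347136 = 1/0.589182 = 1.6973.
The onboard clock measures proper time, so the interval in the rest frame of a nearby space station is dilated: Δt = γ·Δτ = 1.6973 × 755 days = 1280 days.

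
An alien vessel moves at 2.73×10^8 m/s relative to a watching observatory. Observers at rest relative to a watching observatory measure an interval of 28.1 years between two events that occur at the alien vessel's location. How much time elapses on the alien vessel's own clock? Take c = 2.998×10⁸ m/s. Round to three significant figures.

β = v/c = (2.73×10^8 m/s)/(2.998×10⁸ m/s) = 0.910607.
With β = 0.910607, γ = 1/√(1 − 0.910607²) = 1/√0.1707949 = 2.4197.
The moving clock records proper time: Δτ = Δt/γ = 28.1/2.4197 = 11.6 years.

11.6 years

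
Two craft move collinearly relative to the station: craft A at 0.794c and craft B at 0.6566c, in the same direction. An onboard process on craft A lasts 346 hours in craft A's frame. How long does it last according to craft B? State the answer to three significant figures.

361 hours

Speed of craft A in craft B's frame: u = (v_A − v_B)/(1 − v_A v_B/c²) = (0.794 − 0.6566)/(1 − 0.794×0.6566) = 0.1374/0.4786596 = 0.28705; |u| = 0.28705c.
γ for this relative speed: γ = 1/√(1 − 0.0823977) = 1.0439.
Craft A's interval is proper; time dilation gives Δt_B = γΔτ = 1.0439 × 346 hours = 361 hours.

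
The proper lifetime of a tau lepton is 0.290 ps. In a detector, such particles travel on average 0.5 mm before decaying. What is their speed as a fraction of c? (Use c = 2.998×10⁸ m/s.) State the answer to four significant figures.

0.9852c

Let x = d/(cτ) = 5.000×10^-4 m / (2.998×10⁸ m/s × 2.900×10^-13 s) = 5.751. Since d = βγcτ, x = βγ = β/√(1−β²).
Solving: β² = x²/(1+x²) = 33.074/34.074 = 0.970652, so β = 0.9852.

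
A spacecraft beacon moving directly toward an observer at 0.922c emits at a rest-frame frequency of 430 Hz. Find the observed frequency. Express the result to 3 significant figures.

Relativistic Doppler (source moving toward): f_obs = f_src · √((1+β)/(1−β)).
With β = 0.922: factor = √(1.922/0.078) = 4.964.
f_obs = 430 × 4.964 = 2130 Hz.

2130 Hz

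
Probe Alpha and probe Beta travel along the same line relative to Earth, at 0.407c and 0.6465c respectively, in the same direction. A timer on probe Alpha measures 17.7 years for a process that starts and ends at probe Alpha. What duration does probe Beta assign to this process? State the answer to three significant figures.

18.7 years

Speed of probe Alpha in probe Beta's frame: u = (v_A − v_B)/(1 − v_A v_B/c²) = (0.407 − 0.6465)/(1 − 0.407×0.6465) = −0.2395/0.7368745 = −0.32502; |u| = 0.32502c.
γ for this relative speed: γ = 1/√(1 − 0.105638) = 1.0574.
Probe Alpha's interval is proper; time dilation gives Δt_B = γΔτ = 1.0574 × 17.7 years = 18.7 years.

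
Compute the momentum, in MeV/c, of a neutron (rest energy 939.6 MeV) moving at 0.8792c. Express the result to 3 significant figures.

1730 MeV/c

With β = 0.8792, γ = 1/√(1 − 0.8792²) = 1/√0.22700736 = 2.0988.
Momentum: p = γβ·mc = 2.0988 × 0.8792 × 939.6 MeV/c = 1730 MeV/c.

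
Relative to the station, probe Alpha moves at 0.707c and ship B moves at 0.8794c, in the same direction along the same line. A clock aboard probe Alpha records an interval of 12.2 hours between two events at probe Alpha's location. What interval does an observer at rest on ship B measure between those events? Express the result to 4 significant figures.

13.71 hours

Speed of probe Alpha in ship B's frame: u = (v_A − v_B)/(1 − v_A v_B/c²) = (0.707 − 0.8794)/(1 − 0.707×0.8794) = −0.1724/0.3782642 = −0.45577; |u| = 0.45577c.
At |u| = 0.45577c, γ = (1 − 0.207726)^(−1/2) = 1.1235.
The clock on probe Alpha records proper time, so ship B measures Δt = γΔτ = 1.1235 × 12.2 = 13.71 hours.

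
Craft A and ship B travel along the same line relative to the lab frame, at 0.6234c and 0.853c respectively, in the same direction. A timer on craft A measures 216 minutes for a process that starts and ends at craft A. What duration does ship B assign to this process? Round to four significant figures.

Transform craft A's velocity into ship B's frame: (0.6234 − 0.853)/(1 − 0.6234·0.853) = −0.2296/0.4682398, so the relative speed is 0.49035c.
At |u| = 0.49035c, γ = (1 − 0.240443)^(−1/2) = 1.1474.
The clock on craft A records proper time, so ship B measures Δt = γΔτ = 1.1474 × 216 = 247.8 minutes.

247.8 minutes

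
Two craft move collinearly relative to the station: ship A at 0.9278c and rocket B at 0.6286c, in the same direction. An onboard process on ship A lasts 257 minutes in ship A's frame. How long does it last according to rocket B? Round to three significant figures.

The velocity of ship A relative to rocket B is (0.9278 − 0.6286)c / (1 − 0.9278×0.6286) = 0.71788c; relative speed 0.71788c.
γ for this relative speed: γ = 1/√(1 − 0.515352) = 1.4364.
The clock on ship A records proper time, so rocket B measures Δt = γΔτ = 1.4364 × 257 = 369 minutes.

369 minutes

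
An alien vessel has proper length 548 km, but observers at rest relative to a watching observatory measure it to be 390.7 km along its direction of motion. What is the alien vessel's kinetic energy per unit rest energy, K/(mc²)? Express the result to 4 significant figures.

0.4026

Length contraction gives γ = L₀/L = 548/390.7 = 1.40261.
Since K = (γ−1)mc², K/(mc²) = 1.40261 − 1 = 0.4026.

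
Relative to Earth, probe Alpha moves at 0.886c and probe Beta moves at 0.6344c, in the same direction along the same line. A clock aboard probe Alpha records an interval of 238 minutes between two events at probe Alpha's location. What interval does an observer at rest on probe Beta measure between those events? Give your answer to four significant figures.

290.8 minutes

Speed of probe Alpha in probe Beta's frame: u = (v_A − v_B)/(1 − v_A v_B/c²) = (0.886 − 0.6344)/(1 − 0.886×0.6344) = 0.2516/0.4379216 = 0.57453; |u| = 0.57453c.
γ for this relative speed: γ = 1/√(1 − 0.330085) = 1.2218.
The clock on probe Alpha records proper time, so probe Beta measures Δt = γΔτ = 1.2218 × 238 = 290.8 minutes.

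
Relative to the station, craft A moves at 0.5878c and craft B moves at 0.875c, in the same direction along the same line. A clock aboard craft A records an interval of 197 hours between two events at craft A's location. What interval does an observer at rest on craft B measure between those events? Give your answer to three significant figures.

The velocity of craft A relative to craft B is (0.5878 − 0.875)c / (1 − 0.5878×0.875) = −0.59134c; relative speed 0.59134c.
At |u| = 0.59134c, γ = (1 − 0.349683)^(−1/2) = 1.24.
The clock on craft A records proper time, so craft B measures Δt = γΔτ = 1.24 × 197 = 244 hours.

244 hours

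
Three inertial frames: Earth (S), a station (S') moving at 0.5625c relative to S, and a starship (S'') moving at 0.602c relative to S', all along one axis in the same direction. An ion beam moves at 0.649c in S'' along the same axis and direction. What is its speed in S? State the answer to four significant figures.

0.9708c

Apply u = (u'+v)/(1+u'v) twice. Ion beam in the station frame: (0.649+0.602)/(1+0.649·0.602) = 1.251/1.390698 = 0.89955c.
That velocity, transformed to the rest frame of Earth: (0.89955+0.5625)/(1+0.89955·0.5625) = 1.46205/1.505996875 = 0.97082c.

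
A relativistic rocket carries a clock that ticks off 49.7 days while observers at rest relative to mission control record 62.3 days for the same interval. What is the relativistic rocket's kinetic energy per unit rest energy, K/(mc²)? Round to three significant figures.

From Δt = γΔτ: γ = 62.3/49.7 = 1.25352.
Since K = (γ−1)mc², K/(mc²) = 1.25352 − 1 = 0.254.

0.254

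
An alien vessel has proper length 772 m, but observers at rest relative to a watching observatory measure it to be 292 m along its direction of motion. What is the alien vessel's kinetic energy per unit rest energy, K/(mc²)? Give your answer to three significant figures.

1.64

From L = L₀/γ: γ = 772/292 = 2.64384.
K/(mc²) = γ − 1 = 2.64384 − 1 = 1.64.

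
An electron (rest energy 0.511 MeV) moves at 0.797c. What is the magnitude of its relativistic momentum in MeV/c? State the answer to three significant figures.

Lorentz factor: γ = (1 − 0.635209)^(−1/2) = 1.6557.
Momentum: p = γβ·mc = 1.6557 × 0.797 × 0.511 MeV/c = 0.674 MeV/c.

0.674 MeV/c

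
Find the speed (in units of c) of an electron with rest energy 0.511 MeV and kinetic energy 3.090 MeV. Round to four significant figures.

K = (γ−1)mc², so γ = 1 + 3.090/0.511 = 7.047.
Then v/c = √(1 − γ⁻²) = √(1 − 0.0201368) = √0.9798632 = 0.9899.

0.9899c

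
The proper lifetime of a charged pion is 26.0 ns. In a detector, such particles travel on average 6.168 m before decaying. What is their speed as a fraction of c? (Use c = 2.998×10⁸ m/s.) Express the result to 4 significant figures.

Lab distance = (lab lifetime)·v = γτ·βc, so βγ = d/(cτ) = 6.168/(2.998×10⁸ × 2.600×10^-8) = 0.7913.
With βγ = 0.7913: γ² = 1 + (βγ)² = 1.626156, and β = (βγ)/γ = 0.7913/1.27521 = 0.6205.

0.6205c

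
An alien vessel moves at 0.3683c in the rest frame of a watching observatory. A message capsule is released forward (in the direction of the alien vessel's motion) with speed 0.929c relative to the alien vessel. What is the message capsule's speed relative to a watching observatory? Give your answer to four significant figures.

0.9666c

Relativistic velocity addition: u = (u' + v)/(1 + u'v/c²), with u' = 0.929c and v = 0.3683c.
Numerator: 0.929 + 0.3683 = 1.2973. Denominator: 1 + (0.929)(0.3683) = 1.3421507.
u = 1.2973/1.3421507 = 0.96658, so the speed is 0.9666c.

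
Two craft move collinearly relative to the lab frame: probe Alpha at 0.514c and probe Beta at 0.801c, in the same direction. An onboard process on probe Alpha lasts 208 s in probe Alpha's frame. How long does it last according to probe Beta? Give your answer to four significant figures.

Speed of probe Alpha in probe Beta's frame: u = (v_A − v_B)/(1 − v_A v_B/c²) = (0.514 − 0.801)/(1 − 0.514×0.801) = −0.287/0.588286 = −0.48786; |u| = 0.48786c.
γ for this relative speed: γ = 1/√(1 − 0.238007) = 1.1456.
Probe Alpha's interval is proper; time dilation gives Δt_B = γΔτ = 1.1456 × 208 s = 238.3 s.

238.3 s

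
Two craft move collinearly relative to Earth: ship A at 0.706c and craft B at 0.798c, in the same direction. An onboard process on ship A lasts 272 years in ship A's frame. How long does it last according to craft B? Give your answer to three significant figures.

278 years

Speed of ship A in craft B's frame: u = (v_A − v_B)/(1 − v_A v_B/c²) = (0.706 − 0.798)/(1 − 0.706×0.798) = −0.092/0.436612 = −0.21071; |u| = 0.21071c.
γ for this relative speed: γ = 1/√(1 − 0.0443987) = 1.023.
The clock on ship A records proper time, so craft B measures Δt = γΔτ = 1.023 × 272 = 278 years.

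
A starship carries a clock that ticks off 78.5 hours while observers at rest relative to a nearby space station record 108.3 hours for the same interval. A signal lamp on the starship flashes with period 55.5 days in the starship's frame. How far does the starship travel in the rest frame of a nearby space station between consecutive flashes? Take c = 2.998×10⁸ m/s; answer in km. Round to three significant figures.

From Δt = γΔτ: γ = 108.3/78.5 = 1.37962.
β = √(1 − 1/γ²) = 0.68892. Lab-frame period = γτ = 1.37962×55.5 days = 76.569 days. Distance = βc × γτ = 0.68892 × 2.998×10⁸ m/s × 6615561.6 s = 1.3664×10^15 m = 1.37×10^12 km.

1.37×10^12 km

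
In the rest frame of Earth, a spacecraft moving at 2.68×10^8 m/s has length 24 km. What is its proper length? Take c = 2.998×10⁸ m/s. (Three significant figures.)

53.5 km

β = v/c = (2.68×10^8 m/s)/(2.998×10⁸ m/s) = 0.893929.
With β = 0.893929, γ = 1/√(1 − 0.893929²) = 1/√0.2008909 = 2.2311.
Proper length: L₀ = γ·L = 2.2311 × 24 = 53.5 km.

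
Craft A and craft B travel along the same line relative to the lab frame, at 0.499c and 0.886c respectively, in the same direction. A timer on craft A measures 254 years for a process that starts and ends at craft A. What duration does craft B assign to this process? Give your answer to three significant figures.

353 years

The velocity of craft A relative to craft B is (0.499 − 0.886)c / (1 − 0.499×0.886) = −0.69369c; relative speed 0.69369c.
At |u| = 0.69369c, γ = (1 − 0.481206)^(−1/2) = 1.3884.
The clock on craft A records proper time, so craft B measures Δt = γΔτ = 1.3884 × 254 = 353 years.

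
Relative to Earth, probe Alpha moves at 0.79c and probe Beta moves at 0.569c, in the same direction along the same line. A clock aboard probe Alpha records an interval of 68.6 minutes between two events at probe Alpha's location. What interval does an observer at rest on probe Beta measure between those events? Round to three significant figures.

The velocity of probe Alpha relative to probe Beta is (0.79 − 0.569)c / (1 − 0.79×0.569) = 0.40146c; relative speed 0.40146c.
At |u| = 0.40146c, γ = (1 − 0.16117)^(−1/2) = 1.0919.
The clock on probe Alpha records proper time, so probe Beta measures Δt = γΔτ = 1.0919 × 68.6 = 74.9 minutes.

74.9 minutes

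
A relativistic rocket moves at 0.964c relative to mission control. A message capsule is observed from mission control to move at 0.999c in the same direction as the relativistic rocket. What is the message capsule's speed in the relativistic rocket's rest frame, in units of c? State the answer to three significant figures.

0.947c

Transform to the relativistic rocket's frame: u' = (u − v)/(1 − uv/c²).
u' = (0.999 − 0.964)/(1 − 0.999×0.964) = 0.035/0.036964 = 0.94687.
Speed in the relativistic rocket's frame: 0.947c (in the same direction).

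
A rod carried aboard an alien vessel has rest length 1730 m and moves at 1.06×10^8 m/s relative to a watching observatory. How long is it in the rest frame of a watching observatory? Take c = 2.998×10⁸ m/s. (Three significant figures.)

β = v/c = (1.06×10^8 m/s)/(2.998×10⁸ m/s) = 0.353569.
γ = 1/√(1 − β²) = 1/√(1 − 0.125011) = 1/√0.874989 = 1/0.935408 = 1.0691.
Along the direction of motion the measured length is L₀/γ = 1730/1.0691 = 1620 m.

1620 m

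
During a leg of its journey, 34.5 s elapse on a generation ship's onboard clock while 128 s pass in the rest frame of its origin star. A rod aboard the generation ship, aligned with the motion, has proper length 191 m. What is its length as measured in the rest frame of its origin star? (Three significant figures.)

From Δt = γΔτ: γ = 128/34.5 = 3.71014.
The rod contracts by the same γ: 191 m / 3.71014 = 51.5 m.

51.5 m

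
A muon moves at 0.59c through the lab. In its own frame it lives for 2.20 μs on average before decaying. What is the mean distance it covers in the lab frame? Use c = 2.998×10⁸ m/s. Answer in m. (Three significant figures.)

With β = 0.59, γ = 1/√(1 − 0.59²) = 1/√0.6519 = 1.2385.
Lab-frame lifetime: Δt = γτ = 1.2385 × 2.20 μs = 2.7247 μs.
Distance: d = vΔt = 0.59 × 2.998×10⁸ m/s × 2.7247×10^-6 s = 482 m.

482 m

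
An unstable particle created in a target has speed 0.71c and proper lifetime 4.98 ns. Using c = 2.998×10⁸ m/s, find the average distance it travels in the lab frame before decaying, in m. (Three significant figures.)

With β = 0.71, γ = 1/√(1 − 0.71²) = 1/√0.4959 = 1.42.
Lab-frame lifetime: Δt = γτ = 1.42 × 4.98 ns = 7.0716 ns.
Distance: d = vΔt = 0.71 × 2.998×10⁸ m/s × 7.0716×10^-9 s = 1.51 m.

1.51 m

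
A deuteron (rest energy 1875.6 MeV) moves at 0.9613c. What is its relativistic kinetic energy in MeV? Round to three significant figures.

4930 MeV

With β = 0.9613, γ = 1/√(1 − 0.9613²) = 1/√0.07590231 = 3.6297.
Kinetic energy: K = (γ − 1)mc² = (3.6297 − 1) × 1875.6 MeV = 2.6297 × 1875.6 = 4930 MeV.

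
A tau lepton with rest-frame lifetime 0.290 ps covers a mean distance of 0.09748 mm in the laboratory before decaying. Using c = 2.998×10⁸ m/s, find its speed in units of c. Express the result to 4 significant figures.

Let x = d/(cτ) = 9.748×10^-5 m / (2.998×10⁸ m/s × 2.900×10^-13 s) = 1.1212. Since d = βγcτ, x = βγ = β/√(1−β²).
Solving: β² = x²/(1+x²) = 1.25709/2.25709 = 0.556952, so β = 0.7463.

0.7463c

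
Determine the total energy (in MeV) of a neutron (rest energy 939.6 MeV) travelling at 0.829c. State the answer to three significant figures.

With β = 0.829, γ = 1/√(1 − 0.829²) = 1/√0.312759 = 1.7881.
Total energy: E = γmc² = 1.7881 × 939.6 MeV = 1680 MeV.

1680 MeV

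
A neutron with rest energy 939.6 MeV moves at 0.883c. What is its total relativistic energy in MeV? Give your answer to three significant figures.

2000 MeV

γ = 1/√(1 − β²) = 1/√(1 − 0.779689) = 1/√0.220311 = 1/0.469373 = 2.1305.
Total energy: E = γmc² = 2.1305 × 939.6 MeV = 2000 MeV.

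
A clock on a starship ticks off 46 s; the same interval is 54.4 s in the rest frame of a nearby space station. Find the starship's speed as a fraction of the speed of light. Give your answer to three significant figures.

0.534c

γ = Δt/Δτ = 54.4/46 = 1.1826.
β = √(1 − 1/γ²) = √(1 − 0.71503) = √0.28497 = 0.534.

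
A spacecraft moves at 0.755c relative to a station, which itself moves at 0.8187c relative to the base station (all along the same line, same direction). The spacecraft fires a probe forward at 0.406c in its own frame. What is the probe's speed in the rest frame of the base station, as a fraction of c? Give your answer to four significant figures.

0.9883c

Apply u = (u'+v)/(1+u'v) twice. Probe in the station frame: (0.406+0.755)/(1+0.406·0.755) = 1.161/1.30653 = 0.88861c.
That velocity, transformed to the rest frame of the base station: (0.88861+0.8187)/(1+0.88861·0.8187) = 1.70731/1.727505007 = 0.98831c.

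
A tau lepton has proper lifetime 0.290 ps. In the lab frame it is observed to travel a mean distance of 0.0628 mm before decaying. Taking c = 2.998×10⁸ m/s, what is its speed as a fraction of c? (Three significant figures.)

Lab distance = (lab lifetime)·v = γτ·βc, so βγ = d/(cτ) = 6.280×10^-5/(2.998×10⁸ × 2.900×10^-13) = 0.72232.
With βγ = 0.72232: γ² = 1 + (βγ)² = 1.521746, and β = (βγ)/γ = 0.72232/1.23359 = 0.586.

0.586c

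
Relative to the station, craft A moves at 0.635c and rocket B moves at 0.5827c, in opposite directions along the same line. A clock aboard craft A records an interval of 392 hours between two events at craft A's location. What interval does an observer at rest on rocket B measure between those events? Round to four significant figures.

855.4 hours

Speed of craft A in rocket B's frame: u = (v_A + v_B)/(1 + v_A v_B/c²) = (0.635 + 0.5827)/(1 + 0.635×0.5827) = 1.2177/1.3700145 = 0.88882; |u| = 0.88882c.
γ for this relative speed: γ = 1/√(1 − 0.790001) = 2.1822.
The clock on craft A records proper time, so rocket B measures Δt = γΔτ = 2.1822 × 392 = 855.4 hours.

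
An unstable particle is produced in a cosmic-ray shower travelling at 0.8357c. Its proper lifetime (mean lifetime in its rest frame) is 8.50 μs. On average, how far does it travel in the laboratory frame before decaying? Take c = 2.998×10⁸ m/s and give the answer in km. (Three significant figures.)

Lorentz factor: γ = (1 − 0.69839449)^(−1/2) = 1.8209.
Lab-frame lifetime: Δt = γτ = 1.8209 × 8.50 μs = 15.478 μs.
Distance: d = vΔt = 0.8357 × 2.998×10⁸ m/s × 1.5478×10^-5 s = 3880 m = 3.88 km.

3.88 km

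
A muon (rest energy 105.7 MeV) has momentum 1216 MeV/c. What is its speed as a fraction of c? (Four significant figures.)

0.9962c

pc/(mc²) = 1216/105.7 = 11.504 = βγ = β/√(1−β²).
So β² = x²/(1 + x²) with x = 11.504: x² = 132.342, β² = 132.342/133.342 = 0.9925, β = 0.9962.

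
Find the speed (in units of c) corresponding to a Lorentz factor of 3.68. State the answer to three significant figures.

β = √(1 − 1/γ²) = √(1 − 1/13.5424) = √0.926158 = 0.962.

0.962c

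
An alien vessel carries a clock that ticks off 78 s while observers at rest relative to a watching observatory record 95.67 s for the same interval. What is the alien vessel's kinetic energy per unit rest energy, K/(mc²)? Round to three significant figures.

The time-dilation ratio gives γ = 95.67/78 = 1.22654.
K/(mc²) = γ − 1 = 1.22654 − 1 = 0.227.

0.227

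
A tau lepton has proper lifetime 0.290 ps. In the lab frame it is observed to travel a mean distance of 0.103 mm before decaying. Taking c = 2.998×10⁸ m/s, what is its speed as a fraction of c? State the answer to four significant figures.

0.7642c

d = βγcτ ⇒ βγ = d/(cτ) = 1.030×10^-4 m / (8.6942×10^-5 m) = 1.1847.
β = (βγ)/√(1+(βγ)²) = 1.1847/√2.40351 = 0.7642.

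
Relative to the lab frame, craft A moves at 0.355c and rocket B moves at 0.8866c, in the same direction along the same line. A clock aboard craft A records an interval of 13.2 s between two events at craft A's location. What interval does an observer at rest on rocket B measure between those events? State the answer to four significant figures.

Speed of craft A in rocket B's frame: u = (v_A − v_B)/(1 − v_A v_B/c²) = (0.355 − 0.8866)/(1 − 0.355×0.8866) = −0.5316/0.685257 = −0.77577; |u| = 0.77577c.
At |u| = 0.77577c, γ = (1 − 0.601819)^(−1/2) = 1.5847.
Craft A's interval is proper; time dilation gives Δt_B = γΔτ = 1.5847 × 13.2 s = 20.92 s.

20.92 s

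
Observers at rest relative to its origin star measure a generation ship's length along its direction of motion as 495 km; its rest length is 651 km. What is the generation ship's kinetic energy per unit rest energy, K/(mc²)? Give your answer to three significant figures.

0.315

Length contraction gives γ = L₀/L = 651/495 = 1.31515.
Since K = (γ−1)mc², K/(mc²) = 1.31515 − 1 = 0.315.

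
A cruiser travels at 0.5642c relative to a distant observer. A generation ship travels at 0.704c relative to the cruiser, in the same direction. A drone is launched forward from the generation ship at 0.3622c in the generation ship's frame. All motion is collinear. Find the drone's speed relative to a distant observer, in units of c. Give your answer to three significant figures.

Compose velocities in two stages. Stage 1 (into S'): u₁ = (0.3622+0.704)/(1+0.3622×0.704) = 0.84957.
Stage 2 (into S): u = (0.84957+0.5642)/(1+0.84957×0.5642) = 0.95568, so the speed is 0.956c.

0.956c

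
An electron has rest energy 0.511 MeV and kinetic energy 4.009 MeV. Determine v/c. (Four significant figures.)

0.9936

K = (γ−1)mc², so γ = 1 + 4.009/0.511 = 8.8454.
Then v/c = √(1 − γ⁻²) = √(1 − 0.012781) = √0.987219 = 0.9936.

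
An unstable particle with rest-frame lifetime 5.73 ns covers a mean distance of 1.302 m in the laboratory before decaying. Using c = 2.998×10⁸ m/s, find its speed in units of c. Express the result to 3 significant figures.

0.604c

Let x = d/(cτ) = 1.302 m / (2.998×10⁸ m/s × 5.730×10^-9 s) = 0.75792. Since d = βγcτ, x = βγ = β/√(1−β²).
Solving: β² = x²/(1+x²) = 0.574443/1.574443 = 0.364855, so β = 0.604.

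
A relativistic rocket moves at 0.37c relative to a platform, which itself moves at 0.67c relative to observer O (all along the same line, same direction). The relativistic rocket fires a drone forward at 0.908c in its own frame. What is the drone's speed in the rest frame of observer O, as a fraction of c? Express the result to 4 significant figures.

0.9913c

Apply u = (u'+v)/(1+u'v) twice. Drone in the platform frame: (0.908+0.37)/(1+0.908·0.37) = 1.278/1.33596 = 0.95662c.
That velocity, transformed to the rest frame of observer O: (0.95662+0.67)/(1+0.95662·0.67) = 1.62662/1.6409354 = 0.99128c.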